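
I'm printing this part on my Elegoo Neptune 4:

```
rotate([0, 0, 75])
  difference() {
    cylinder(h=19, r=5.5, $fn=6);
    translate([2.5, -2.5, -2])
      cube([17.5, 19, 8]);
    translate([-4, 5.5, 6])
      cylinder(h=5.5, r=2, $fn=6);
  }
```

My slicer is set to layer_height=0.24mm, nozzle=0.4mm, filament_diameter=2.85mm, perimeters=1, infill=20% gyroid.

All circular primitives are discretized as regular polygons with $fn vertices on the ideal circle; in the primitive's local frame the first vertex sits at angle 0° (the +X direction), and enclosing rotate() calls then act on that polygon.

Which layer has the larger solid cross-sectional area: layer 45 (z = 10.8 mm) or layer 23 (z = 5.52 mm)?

Layer 45 (z = 10.8): the r=5.5 cylinder contributes a regular 6-gon of circumradius 5.5 (area = (6/2)·5.500²·sin(360°/6) = 78.59 mm²); the cube at (2.5, -2.5) is not intersected at this z (z outside [-2, 6]); the r=2 cylinder at (-4, 5.5) gives a regular 6-gon of circumradius 2 (constant along its height) (area = (6/2)·2.000²·sin(360°/6) = 10.39 mm²); Taking the first minus the rest: starting from the r=5.5 cylinder (78.59 mm²), the r=2 cylinder at (-4, 5.5) partially overlaps it — only the 0.32 mm² overlap (of its 10.39 mm²) is removed, clipping the outline — area = 78.27 mm²; (whole slice rotated 75° about Z — lengths, areas and connectivity unchanged). So its area = 78.27 mm². Layer 23 (z = 5.52): the r=5.5 cylinder contributes a regular 6-gon of circumradius 5.5 (area = (6/2)·5.500²·sin(360°/6) = 78.59 mm²); the 17.5×19 cube at (2.5, -2.5) contributes its full rectangle (area 332.50 mm²); the cylinder at (-4, 5.5) does not reach this height (z outside [6, 11.5]); Subtracting the remaining from the first: starting from the r=5.5 cylinder (78.59 mm²), the 17.5×19 cube at (2.5, -2.5) partially overlaps it — only the 13.44 mm² overlap (of its 332.50 mm²) is removed, clipping the outline — area = 65.16 mm²; (whole slice rotated 75° about Z — lengths, areas and connectivity unchanged). So its area = 65.16 mm². Layer 45 is larger (78.27 vs 65.16 mm²).

layer 45 (z = 10.8 mm)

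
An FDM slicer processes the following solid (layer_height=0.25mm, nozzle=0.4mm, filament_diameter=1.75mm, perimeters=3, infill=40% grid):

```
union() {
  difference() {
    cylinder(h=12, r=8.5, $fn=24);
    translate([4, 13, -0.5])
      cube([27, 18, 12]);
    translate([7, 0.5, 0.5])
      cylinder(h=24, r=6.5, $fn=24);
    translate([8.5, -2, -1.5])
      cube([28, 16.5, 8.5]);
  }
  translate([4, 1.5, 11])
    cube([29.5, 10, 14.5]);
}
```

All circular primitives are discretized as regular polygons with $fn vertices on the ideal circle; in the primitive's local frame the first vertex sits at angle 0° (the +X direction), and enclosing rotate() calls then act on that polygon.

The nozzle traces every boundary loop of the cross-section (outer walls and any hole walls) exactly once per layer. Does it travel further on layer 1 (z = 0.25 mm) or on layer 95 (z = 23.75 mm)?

Layer 1 (z = 0.25): the r=8.5 cylinder gives a regular 24-gon of circumradius 8.5 (constant along its height) (perimeter = 2·24·8.500·sin(180°/24) = 53.25 mm); the cube at (4, 13) (footprint 27×18) is included at this height (perimeter 90.00 mm); the cylinder at (7, 0.5) does not reach this height (z outside [0.5, 24.5]); the cube at (8.5, -2) (footprint 28×16.5) is included at this height (perimeter 89.00 mm); Subtracting the remaining from the first: starting from the r=8.5 cylinder, the 27×18 cube at (4, 13) misses the remaining region (no effect); the 28×16.5 cube at (8.5, -2) misses the remaining region (no effect) — boundary = 53.25 mm; the cube at (4, 1.5) is not intersected at this z (z outside [11, 25.5]); Merging all regions: only the result so far is present, so the union is just that shape — boundary = 53.25 mm. So its perimeter = 53.25 mm. Layer 95 (z = 23.75): the cylinder is absent (z outside [0, 12]); the cube at (4, 13) does not reach this height (z outside [-0.5, 11.5]); the r=6.5 cylinder at (7, 0.5) contributes a regular 24-gon of circumradius 6.5 (perimeter = 2·24·6.500·sin(180°/24) = 40.72 mm); the cube at (8.5, -2) is not intersected at this z (z outside [-1.5, 7]); Taking the first minus the rest: the first operand is absent here, so nothing remains; the cube at (4, 1.5) (footprint 29.5×10) is included at this height (perimeter 79.00 mm); Merging all regions: only the 29.5×10 cube at (4, 1.5) is present, so the union is just that shape — boundary = 79.00 mm. So its perimeter = 79.00 mm. Layer 95 is larger (79.00 vs 53.25 mm).

layer 95 (z = 23.75 mm)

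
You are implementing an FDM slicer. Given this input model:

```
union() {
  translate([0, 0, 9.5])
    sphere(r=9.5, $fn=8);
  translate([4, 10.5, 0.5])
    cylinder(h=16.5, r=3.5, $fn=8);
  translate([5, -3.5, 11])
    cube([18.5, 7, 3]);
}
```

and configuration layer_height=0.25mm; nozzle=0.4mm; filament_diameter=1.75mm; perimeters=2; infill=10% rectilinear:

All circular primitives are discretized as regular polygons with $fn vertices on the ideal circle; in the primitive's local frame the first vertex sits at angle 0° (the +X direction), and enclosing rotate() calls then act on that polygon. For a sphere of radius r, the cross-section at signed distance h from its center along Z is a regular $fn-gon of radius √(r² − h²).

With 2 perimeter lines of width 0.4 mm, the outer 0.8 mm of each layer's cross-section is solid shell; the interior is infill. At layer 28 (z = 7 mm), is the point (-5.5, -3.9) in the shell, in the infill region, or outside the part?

At z = 7 mm: the r=9.5 sphere contributes a regular 8-gon of circumradius √(9.5²−2.5²) = 9.165; the r=3.5 cylinder at (4, 10.5) contributes a regular 8-gon of circumradius 3.5; the cube at (5, -3.5) does not reach this height (z outside [11, 14]); Taking the union: the regions partially overlap (shared area 1.48 mm²), so overlapping operands fuse into one piece — 1 connected region. Overall, the cross-section is a single solid region. The nearest boundary edge runs (-6.48, -6.48)→(-9.17, 0.00); distance from the point to it = 1.89 mm. The point is inside the cross-section and 1.89 mm from the nearest boundary — more than the 0.8 mm shell width (2 × 0.4), so it's in the infill interior.

infill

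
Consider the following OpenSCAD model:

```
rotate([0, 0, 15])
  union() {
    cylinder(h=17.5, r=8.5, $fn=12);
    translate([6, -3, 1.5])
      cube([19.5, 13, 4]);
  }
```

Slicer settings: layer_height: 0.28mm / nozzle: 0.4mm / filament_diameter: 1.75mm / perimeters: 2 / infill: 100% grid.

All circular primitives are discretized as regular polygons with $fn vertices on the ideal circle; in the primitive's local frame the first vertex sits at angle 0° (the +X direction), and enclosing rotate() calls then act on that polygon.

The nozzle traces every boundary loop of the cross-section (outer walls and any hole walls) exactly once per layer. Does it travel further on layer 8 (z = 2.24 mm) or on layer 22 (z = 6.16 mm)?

layer 8 (z = 2.24 mm)

Layer 8 (z = 2.24): the r=8.5 cylinder contributes a regular 12-gon of circumradius 8.5 (perimeter = 2·12·8.500·sin(180°/12) = 52.80 mm); the cube at (6, -3) (footprint 19.5×13) is included at this height (perimeter 65.00 mm); Combining (union): the regions partially overlap (shared area 15.43 mm²), so the edge portions inside another operand are dropped and the merged outline is re-measured after clipping — boundary = 98.06 mm; (whole slice rotated 15° about Z — lengths, areas and connectivity unchanged). So its perimeter = 98.06 mm. Layer 22 (z = 6.16): the r=8.5 cylinder contributes a regular 12-gon of circumradius 8.5 (perimeter = 2·12·8.500·sin(180°/12) = 52.80 mm); the cube at (6, -3) is absent (z outside [1.5, 5.5]); Combining (union): only the r=8.5 cylinder is present, so the union is just that shape — boundary = 52.80 mm; (rotated 15° about Z; rotation is an isometry so areas/perimeters/island counts are preserved). So its perimeter = 52.80 mm. Layer 8 is larger (98.06 vs 52.80 mm).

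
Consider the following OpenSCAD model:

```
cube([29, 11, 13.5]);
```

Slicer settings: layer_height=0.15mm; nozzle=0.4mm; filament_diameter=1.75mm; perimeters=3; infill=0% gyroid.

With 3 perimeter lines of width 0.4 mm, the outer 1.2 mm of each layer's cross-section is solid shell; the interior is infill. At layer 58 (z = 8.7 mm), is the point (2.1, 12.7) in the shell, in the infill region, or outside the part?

At z = 8.7 mm: the cube (footprint 29×11) is included at this height. Overall, the cross-section is a single solid region. The nearest boundary edge runs (29.00, 11.00)→(0.00, 11.00); distance from the point to it = 1.70 mm. The point is not inside any of the regions above, so it lies outside the cross-section (1.70 mm from the nearest boundary).

outside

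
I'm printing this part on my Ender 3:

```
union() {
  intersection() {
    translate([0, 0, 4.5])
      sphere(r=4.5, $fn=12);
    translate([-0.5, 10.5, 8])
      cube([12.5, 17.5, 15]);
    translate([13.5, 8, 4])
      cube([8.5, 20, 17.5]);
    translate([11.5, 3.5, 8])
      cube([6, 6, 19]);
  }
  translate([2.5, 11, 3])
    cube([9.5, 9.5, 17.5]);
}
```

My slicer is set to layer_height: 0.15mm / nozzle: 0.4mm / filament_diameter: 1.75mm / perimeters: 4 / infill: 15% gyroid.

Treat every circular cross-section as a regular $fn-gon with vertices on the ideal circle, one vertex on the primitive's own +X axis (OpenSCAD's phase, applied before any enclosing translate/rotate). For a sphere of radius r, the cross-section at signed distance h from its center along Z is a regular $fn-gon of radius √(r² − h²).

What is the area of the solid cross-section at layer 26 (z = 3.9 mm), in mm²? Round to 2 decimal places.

At z = 3.9 mm: the sphere: section is a regular 12-gon, circumradius = √(r²−h²) = √(4.5²−0.6²) = 4.460 (area = (12/2)·4.460²·sin(360°/12) = 59.67 mm²); the cube at (-0.5, 10.5) is absent (z outside [8, 23]); the cube at (13.5, 8) is absent (z outside [4, 21.5]); the cube at (11.5, 3.5) is not intersected at this z (z outside [8, 27]); Keeping only the common overlap: at least one operand is absent at this height, so nothing remains; the cube at (2.5, 11) is present — its section is the full 9.5×9.5 rectangle (area 90.25 mm²); Taking the union: only the 9.5×9.5 cube at (2.5, 11) is present, so the union is just that shape — area = 90.25 mm². Overall, the cross-section is a single solid region. Net area = 90.25 mm².

90.25 mm²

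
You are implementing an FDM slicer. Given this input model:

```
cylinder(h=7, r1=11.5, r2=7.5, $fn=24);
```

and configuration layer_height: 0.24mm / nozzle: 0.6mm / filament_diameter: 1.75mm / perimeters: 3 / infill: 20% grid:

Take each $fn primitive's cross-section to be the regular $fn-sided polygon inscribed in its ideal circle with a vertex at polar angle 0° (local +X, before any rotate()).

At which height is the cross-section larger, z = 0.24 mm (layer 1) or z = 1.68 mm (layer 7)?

Layer 1 (z = 0.24): the cone (r1=11.5→r2=7.5) has section circumradius 11.363 here — a regular 24-gon (area = (24/2)·11.363²·sin(360°/24) = 401.01 mm²). So its area = 401.01 mm². Layer 7 (z = 1.68): the cone contributes a regular 24-gon of circumradius 10.540 (interpolated between r1=11.5 and r2=7.5 at t=0.240) (area = (24/2)·10.540²·sin(360°/24) = 345.03 mm²). So its area = 345.03 mm². Layer 1 is larger (401.01 vs 345.03 mm²).

layer 1 (z = 0.24 mm)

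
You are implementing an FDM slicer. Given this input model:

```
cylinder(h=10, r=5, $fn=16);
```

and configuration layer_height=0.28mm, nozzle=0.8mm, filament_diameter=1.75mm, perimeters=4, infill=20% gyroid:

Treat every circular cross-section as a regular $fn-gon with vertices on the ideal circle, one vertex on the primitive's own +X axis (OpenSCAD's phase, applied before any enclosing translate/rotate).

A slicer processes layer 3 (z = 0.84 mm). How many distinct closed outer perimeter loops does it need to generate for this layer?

1

At z = 0.84 mm: the cylinder: section is a regular 16-gon, circumradius r=5. The result has 1 disconnected region.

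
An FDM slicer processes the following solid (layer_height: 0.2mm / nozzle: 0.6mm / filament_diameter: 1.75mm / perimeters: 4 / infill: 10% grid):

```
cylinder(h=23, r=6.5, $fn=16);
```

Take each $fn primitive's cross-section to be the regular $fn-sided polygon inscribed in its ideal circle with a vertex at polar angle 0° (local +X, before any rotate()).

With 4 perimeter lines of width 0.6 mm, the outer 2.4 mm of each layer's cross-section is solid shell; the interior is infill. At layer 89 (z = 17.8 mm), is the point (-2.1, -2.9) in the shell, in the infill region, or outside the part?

infill

At z = 17.8 mm: the r=6.5 cylinder gives a regular 16-gon of circumradius 6.5 (constant along its height). Overall, the cross-section is a single solid region. The nearest boundary edge runs (-4.60, -4.60)→(-2.49, -6.01); distance from the point to it = 2.80 mm. The point is inside the cross-section and 2.80 mm from the nearest boundary — more than the 2.4 mm shell width (4 × 0.6), so it's in the infill interior.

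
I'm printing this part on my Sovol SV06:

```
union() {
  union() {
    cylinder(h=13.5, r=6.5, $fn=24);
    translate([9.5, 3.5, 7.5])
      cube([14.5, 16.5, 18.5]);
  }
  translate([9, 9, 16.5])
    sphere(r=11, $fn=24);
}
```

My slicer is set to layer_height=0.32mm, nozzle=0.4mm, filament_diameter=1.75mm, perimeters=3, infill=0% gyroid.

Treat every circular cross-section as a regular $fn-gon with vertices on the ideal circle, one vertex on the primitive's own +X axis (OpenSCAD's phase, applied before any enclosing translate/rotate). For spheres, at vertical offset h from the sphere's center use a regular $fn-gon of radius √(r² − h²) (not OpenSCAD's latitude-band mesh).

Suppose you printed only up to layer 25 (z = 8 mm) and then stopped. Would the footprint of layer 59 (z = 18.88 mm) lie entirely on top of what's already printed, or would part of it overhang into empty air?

Compare the two slices. At z = 8: the r=6.5 cylinder contributes a regular 24-gon of circumradius 6.5 (area = (24/2)·6.500²·sin(360°/24) = 131.22 mm²); the cube at (9.5, 3.5) (footprint 14.5×16.5) is included at this height (area 239.25 mm²); Merging all regions: the 2 present regions are separate (no shared area or edge), so areas and boundary lengths simply add and each stays a separate island — area = 370.47 mm²; the r=11 sphere at (9, 9) slices to a regular 24-gon of circumradius 6.982 (√(r²−h²) with h=8.5 from center) (area = (24/2)·6.982²·sin(360°/24) = 151.41 mm²); Combining (union): the regions partially overlap — summed areas 521.88 mm² minus the doubly-counted overlap 67.25 mm² gives 454.63 mm² — area = 454.63 mm². At z = 18.88: the cylinder is not intersected at this z (z outside [0, 13.5]); the cube at (9.5, 3.5) (footprint 14.5×16.5) is included at this height (area 239.25 mm²); Combining (union): only the 14.5×16.5 cube at (9.5, 3.5) is present, so the union is just that shape — area = 239.25 mm²; the r=11 sphere at (9, 9) contributes a regular 24-gon of circumradius √(11²−2.38²) = 10.739 (area = (24/2)·10.739²·sin(360°/24) = 358.21 mm²); Combining (union): the regions partially overlap — summed areas 597.46 mm² minus the doubly-counted overlap 137.48 mm² gives 459.99 mm² — area = 459.99 mm². Checking containment: at z = 18.88 the cross-section extends beyond the z = 8 cross-section by about 103.35 mm².

part overhangs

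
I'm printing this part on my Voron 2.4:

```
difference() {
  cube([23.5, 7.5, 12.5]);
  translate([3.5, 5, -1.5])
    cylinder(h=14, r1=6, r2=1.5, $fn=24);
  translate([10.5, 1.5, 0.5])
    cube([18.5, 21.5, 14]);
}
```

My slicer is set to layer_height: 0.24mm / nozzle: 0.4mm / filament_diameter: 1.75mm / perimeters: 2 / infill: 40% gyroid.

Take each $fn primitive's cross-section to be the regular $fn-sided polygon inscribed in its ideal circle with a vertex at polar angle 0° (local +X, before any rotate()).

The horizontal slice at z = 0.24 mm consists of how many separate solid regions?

2

At z = 0.24 mm: the cube is present — its section is the full 23.5×7.5 rectangle; the cone at (3.5, 5): at t=0.124 of its height the radius interpolates to r₁+(r₂−r₁)t = 5.441, giving a regular 24-gon of that circumradius; the cube at (10.5, 1.5) is not intersected at this z (z outside [0.5, 14.5]); After the difference (first − rest): starting from the 23.5×7.5 cube, the cone at (3.5, 5) partially overlaps it — only the 61.13 mm² overlap (of its 91.94 mm²) is removed, clipping the outline — 2 connected regions. The result has 2 disconnected regions.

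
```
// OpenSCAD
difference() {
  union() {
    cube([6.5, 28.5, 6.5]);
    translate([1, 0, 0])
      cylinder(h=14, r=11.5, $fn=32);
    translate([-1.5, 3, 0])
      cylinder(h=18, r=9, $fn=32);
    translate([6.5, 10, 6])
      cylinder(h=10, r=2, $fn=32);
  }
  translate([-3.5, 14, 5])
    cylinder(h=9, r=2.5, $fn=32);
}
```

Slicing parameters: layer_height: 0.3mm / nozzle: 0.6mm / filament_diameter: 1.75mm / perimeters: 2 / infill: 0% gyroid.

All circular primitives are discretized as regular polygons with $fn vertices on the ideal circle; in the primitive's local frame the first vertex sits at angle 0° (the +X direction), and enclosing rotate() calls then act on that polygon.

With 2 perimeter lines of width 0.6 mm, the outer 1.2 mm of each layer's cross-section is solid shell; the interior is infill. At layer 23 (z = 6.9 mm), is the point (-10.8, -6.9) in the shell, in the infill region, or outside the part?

At z = 6.9 mm: the cube is absent (z outside [0, 6.5]); the r=11.5 cylinder at (1, 0) gives a regular 32-gon of circumradius 11.5 (constant along its height); the r=9 cylinder at (-1.5, 3) gives a regular 32-gon of circumradius 9 (constant along its height); the cylinder at (6.5, 10): section is a regular 32-gon, circumradius r=2; Merging all regions: the regions partially overlap (shared area 242.61 mm²), so overlapping operands fuse into one piece — 1 connected region; the r=2.5 cylinder at (-3.5, 14) contributes a regular 32-gon of circumradius 2.5; Taking the first minus the rest: starting from that combined region, the r=2.5 cylinder at (-3.5, 14) partially overlaps it — only the 0.39 mm² overlap (of its 19.51 mm²) is removed, clipping the outline — 1 connected region. Overall, the cross-section is a single solid region. The nearest boundary edge runs (-8.56, -6.39)→(-9.62, -4.40); distance from the point to it = 2.21 mm. The point is not inside any of the regions above, so it lies outside the cross-section (2.21 mm from the nearest boundary).

outside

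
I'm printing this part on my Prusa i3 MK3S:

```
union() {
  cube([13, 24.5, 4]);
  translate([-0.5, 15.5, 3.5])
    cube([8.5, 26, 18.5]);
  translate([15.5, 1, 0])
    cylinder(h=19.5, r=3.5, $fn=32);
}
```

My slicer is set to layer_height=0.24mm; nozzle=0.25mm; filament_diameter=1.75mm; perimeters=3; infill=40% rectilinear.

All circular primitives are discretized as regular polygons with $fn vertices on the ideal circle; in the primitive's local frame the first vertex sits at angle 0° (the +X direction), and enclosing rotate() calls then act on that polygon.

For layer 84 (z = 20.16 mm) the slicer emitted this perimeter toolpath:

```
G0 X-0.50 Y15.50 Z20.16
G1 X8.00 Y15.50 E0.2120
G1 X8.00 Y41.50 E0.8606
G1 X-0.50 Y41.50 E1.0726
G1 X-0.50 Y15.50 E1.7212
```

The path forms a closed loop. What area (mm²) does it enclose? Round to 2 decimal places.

221.00 mm²

Apply the shoelace formula to the sequence of (X, Y) vertices; enclosed area = 221.00 mm².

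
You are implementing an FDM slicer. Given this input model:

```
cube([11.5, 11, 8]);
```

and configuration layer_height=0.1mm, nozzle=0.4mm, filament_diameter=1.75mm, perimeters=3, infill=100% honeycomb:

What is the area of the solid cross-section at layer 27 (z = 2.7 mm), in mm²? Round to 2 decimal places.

At z = 2.7 mm: the cube (footprint 11.5×11) is included at this height (area 126.50 mm²). Overall, the cross-section is a single solid region. Net area = 126.50 mm².

126.50 mm²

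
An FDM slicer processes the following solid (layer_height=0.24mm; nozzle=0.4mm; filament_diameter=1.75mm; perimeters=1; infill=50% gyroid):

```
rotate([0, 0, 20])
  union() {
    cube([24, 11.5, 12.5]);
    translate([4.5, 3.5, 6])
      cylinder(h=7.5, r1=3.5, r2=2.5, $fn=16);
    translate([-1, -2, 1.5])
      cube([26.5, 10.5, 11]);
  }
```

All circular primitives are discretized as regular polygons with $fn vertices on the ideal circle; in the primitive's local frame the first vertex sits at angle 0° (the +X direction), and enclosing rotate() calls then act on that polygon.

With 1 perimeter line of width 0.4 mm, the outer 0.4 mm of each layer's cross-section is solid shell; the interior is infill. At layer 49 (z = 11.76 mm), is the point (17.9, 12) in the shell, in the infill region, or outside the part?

At z = 11.76 mm: the cube is present — its section is the full 24×11.5 rectangle; the cone at (4.5, 3.5) contributes a regular 16-gon of circumradius 2.732 (interpolated between r1=3.5 and r2=2.5 at t=0.768); the cube at (-1, -2) is present — its section is the full 26.5×10.5 rectangle; Taking the union: the regions partially overlap (shared area 226.85 mm²), so overlapping operands fuse into one piece — 1 connected region; (rotated 20° about Z; rotation is an isometry so areas/perimeters/island counts are preserved). Overall, the cross-section is a single solid region. Undo the 20° rotation: the query point maps to (20.925, 5.154) in the un-rotated model frame. The nearest boundary edge runs (24.00, 11.50)→(24.00, 8.50); distance from the point to it = 4.54 mm. The point is inside the cross-section and 4.54 mm from the nearest boundary — more than the 0.4 mm shell width (1 × 0.4), so it's in the infill interior.

infill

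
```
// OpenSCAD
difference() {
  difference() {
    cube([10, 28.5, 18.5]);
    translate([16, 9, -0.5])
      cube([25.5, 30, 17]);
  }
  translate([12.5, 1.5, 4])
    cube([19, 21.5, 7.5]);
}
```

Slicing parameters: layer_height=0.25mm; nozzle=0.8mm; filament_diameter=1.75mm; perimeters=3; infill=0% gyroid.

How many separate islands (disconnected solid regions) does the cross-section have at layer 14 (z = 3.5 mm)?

At z = 3.5 mm: the cube is present — its section is the full 10×28.5 rectangle; the cube at (16, 9) is present — its section is the full 25.5×30 rectangle; After the difference (first − rest): starting from the 10×28.5 cube, the 25.5×30 cube at (16, 9) misses the remaining region (no effect) — 1 connected region; the cube at (12.5, 1.5) does not reach this height (z outside [4, 11.5]); After the difference (first − rest): none of the subtracted shapes is present at this height, so the result so far is unchanged — 1 connected region. Overall, the cross-section is a single solid region. Island count = 1.

1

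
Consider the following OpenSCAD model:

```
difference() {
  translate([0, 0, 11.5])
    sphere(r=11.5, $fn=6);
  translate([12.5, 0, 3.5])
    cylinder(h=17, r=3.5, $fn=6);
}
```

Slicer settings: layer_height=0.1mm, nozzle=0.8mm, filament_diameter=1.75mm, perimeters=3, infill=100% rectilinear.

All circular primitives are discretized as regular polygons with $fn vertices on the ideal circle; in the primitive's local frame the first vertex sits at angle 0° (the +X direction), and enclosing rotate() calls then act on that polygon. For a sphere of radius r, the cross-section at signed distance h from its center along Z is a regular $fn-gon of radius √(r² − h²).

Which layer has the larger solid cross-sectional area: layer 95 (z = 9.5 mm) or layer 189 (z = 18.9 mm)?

layer 95 (z = 9.5 mm)

Layer 95 (z = 9.5): the r=11.5 sphere slices to a regular 6-gon of circumradius 11.325 (√(r²−h²) with h=2 from center) (area = (6/2)·11.325²·sin(360°/6) = 333.20 mm²); the r=3.5 cylinder at (12.5, 0) contributes a regular 6-gon of circumradius 3.5 (area = (6/2)·3.500²·sin(360°/6) = 31.83 mm²); Subtracting the remaining from the first: starting from the r=11.5 sphere (333.20 mm²), the r=3.5 cylinder at (12.5, 0) partially overlaps it — only the 4.68 mm² overlap (of its 31.83 mm²) is removed, clipping the outline — area = 328.52 mm². So its area = 328.52 mm². Layer 189 (z = 18.9): the r=11.5 sphere slices to a regular 6-gon of circumradius 8.803 (√(r²−h²) with h=7.4 from center) (area = (6/2)·8.803²·sin(360°/6) = 201.32 mm²); the r=3.5 cylinder at (12.5, 0) gives a regular 6-gon of circumradius 3.5 (constant along its height) (area = (6/2)·3.500²·sin(360°/6) = 31.83 mm²); After the difference (first − rest): starting from the r=11.5 sphere (201.32 mm²), the r=3.5 cylinder at (12.5, 0) misses the remaining region (no effect) — area = 201.32 mm². So its area = 201.32 mm². Layer 95 is larger (328.52 vs 201.32 mm²).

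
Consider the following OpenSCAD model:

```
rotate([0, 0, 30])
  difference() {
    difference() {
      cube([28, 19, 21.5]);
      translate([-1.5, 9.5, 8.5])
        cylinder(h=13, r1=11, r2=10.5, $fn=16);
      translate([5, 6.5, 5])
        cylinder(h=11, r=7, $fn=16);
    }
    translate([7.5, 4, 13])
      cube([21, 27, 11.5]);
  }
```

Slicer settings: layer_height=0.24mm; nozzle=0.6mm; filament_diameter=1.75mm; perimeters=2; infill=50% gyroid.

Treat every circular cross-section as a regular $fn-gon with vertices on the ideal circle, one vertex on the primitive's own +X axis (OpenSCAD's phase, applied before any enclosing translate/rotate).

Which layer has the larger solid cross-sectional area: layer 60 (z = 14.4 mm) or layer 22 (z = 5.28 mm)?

Layer 60 (z = 14.4): the cube (footprint 28×19) is included at this height (area 532.00 mm²); the cone at (-1.5, 9.5): at t=0.454 of its height the radius interpolates to r₁+(r₂−r₁)t = 10.773, giving a regular 16-gon of that circumradius (area = (16/2)·10.773²·sin(360°/16) = 355.31 mm²); the r=7 cylinder at (5, 6.5) contributes a regular 16-gon of circumradius 7 (area = (16/2)·7.000²·sin(360°/16) = 150.01 mm²); Taking the first minus the rest: starting from the 28×19 cube (532.00 mm²), the cone at (-1.5, 9.5) partially overlaps it — only the 141.73 mm² overlap (of its 355.31 mm²) is removed, clipping the outline; the r=7 cylinder at (5, 6.5) partially overlaps it — only the 36.99 mm² overlap (of its 150.01 mm²) is removed, clipping the outline — area = 353.27 mm²; the cube at (7.5, 4) is present — its section is the full 21×27 rectangle (area 567.00 mm²); Taking the first minus the rest: starting from the result so far (353.27 mm²), the 21×27 cube at (7.5, 4) partially overlaps it — only the 274.59 mm² overlap (of its 567.00 mm²) is removed, clipping the outline — area = 78.69 mm²; (whole slice rotated 30° about Z — lengths, areas and connectivity unchanged). So its area = 78.69 mm². Layer 22 (z = 5.28): the cube is present — its section is the full 28×19 rectangle (area 532.00 mm²); the cone at (-1.5, 9.5) does not reach this height (z outside [8.5, 21.5]); the r=7 cylinder at (5, 6.5) contributes a regular 16-gon of circumradius 7 (area = (16/2)·7.000²·sin(360°/16) = 150.01 mm²); Taking the first minus the rest: starting from the 28×19 cube (532.00 mm²), the r=7 cylinder at (5, 6.5) partially overlaps it — only the 136.25 mm² overlap (of its 150.01 mm²) is removed, clipping the outline — area = 395.75 mm²; the cube at (7.5, 4) does not reach this height (z outside [13, 24.5]); After the difference (first − rest): none of the subtracted shapes is present at this height, so that combined region is unchanged — area = 395.75 mm²; (rotated 30° about Z; rotation is an isometry so areas/perimeters/island counts are preserved). So its area = 395.75 mm². Layer 22 is larger (395.75 vs 78.69 mm²).

layer 22 (z = 5.28 mm)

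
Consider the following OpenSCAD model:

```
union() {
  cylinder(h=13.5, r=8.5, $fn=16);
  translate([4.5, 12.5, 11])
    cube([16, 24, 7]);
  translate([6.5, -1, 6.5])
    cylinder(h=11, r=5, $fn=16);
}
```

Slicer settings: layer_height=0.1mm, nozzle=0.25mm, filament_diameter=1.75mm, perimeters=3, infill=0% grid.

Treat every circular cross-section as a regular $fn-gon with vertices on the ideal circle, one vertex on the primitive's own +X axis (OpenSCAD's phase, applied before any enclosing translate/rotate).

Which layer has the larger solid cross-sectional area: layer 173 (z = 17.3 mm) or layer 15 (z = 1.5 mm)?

layer 173 (z = 17.3 mm)

Layer 173 (z = 17.3): the cylinder does not reach this height (z outside [0, 13.5]); the cube at (4.5, 12.5) (footprint 16×24) is included at this height (area 384.00 mm²); the cylinder at (6.5, -1): section is a regular 16-gon, circumradius r=5 (area = (16/2)·5.000²·sin(360°/16) = 76.54 mm²); Merging all regions: the 2 present regions are separate (no shared area or edge), so areas and boundary lengths simply add and each stays a separate island — area = 460.54 mm². So its area = 460.54 mm². Layer 15 (z = 1.5): the r=8.5 cylinder contributes a regular 16-gon of circumradius 8.5 (area = (16/2)·8.500²·sin(360°/16) = 221.19 mm²); the cube at (4.5, 12.5) does not reach this height (z outside [11, 18]); the cylinder at (6.5, -1) is absent (z outside [6.5, 17.5]); Merging all regions: only the r=8.5 cylinder is present, so the union is just that shape — area = 221.19 mm². So its area = 221.19 mm². Layer 173 is larger (460.54 vs 221.19 mm²).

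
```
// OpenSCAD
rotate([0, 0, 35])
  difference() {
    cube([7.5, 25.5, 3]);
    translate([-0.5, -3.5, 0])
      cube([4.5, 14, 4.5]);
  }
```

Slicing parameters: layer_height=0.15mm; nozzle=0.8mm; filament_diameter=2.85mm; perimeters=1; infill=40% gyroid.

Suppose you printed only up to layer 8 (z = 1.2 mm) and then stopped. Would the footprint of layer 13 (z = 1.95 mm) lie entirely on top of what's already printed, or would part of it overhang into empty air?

Compare the two slices. At z = 1.2: the cube is present — its section is the full 7.5×25.5 rectangle (area 191.25 mm²); the cube at (-0.5, -3.5) (footprint 4.5×14) is included at this height (area 63.00 mm²); After the difference (first − rest): starting from the 7.5×25.5 cube (191.25 mm²), the 4.5×14 cube at (-0.5, -3.5) partially overlaps it — only the 42.00 mm² overlap (of its 63.00 mm²) is removed, clipping the outline — area = 149.25 mm²; (whole slice rotated 35° about Z — lengths, areas and connectivity unchanged). At z = 1.95: the cube (footprint 7.5×25.5) is included at this height (area 191.25 mm²); the 4.5×14 cube at (-0.5, -3.5) contributes its full rectangle (area 63.00 mm²); After the difference (first − rest): starting from the 7.5×25.5 cube (191.25 mm²), the 4.5×14 cube at (-0.5, -3.5) partially overlaps it — only the 42.00 mm² overlap (of its 63.00 mm²) is removed, clipping the outline — area = 149.25 mm²; (whole slice rotated 35° about Z — lengths, areas and connectivity unchanged). Checking containment: the cross-section at z = 1.95 is a subset of the cross-section at z = 1.2.

entirely on top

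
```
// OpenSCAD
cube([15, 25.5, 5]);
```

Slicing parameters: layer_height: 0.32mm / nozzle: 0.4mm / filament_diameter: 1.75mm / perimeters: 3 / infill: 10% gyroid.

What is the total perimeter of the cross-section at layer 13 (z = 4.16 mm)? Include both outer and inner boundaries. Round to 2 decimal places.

81.00 mm

At z = 4.16 mm: the cube is present — its section is the full 15×25.5 rectangle (perimeter 81.00 mm). Overall, the cross-section is a single solid region. Total boundary length (outer) = 81.00 mm.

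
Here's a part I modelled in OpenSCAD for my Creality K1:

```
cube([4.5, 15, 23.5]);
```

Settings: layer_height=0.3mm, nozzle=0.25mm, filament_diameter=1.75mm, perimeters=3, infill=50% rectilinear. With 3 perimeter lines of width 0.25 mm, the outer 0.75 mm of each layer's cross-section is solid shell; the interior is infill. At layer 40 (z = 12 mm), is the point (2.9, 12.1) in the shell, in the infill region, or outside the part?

infill

At z = 12 mm: the cube is present — its section is the full 4.5×15 rectangle. Overall, the cross-section is a single solid region. The nearest boundary edge runs (4.50, 0.00)→(4.50, 15.00); distance from the point to it = 1.60 mm. The point is inside the cross-section and 1.60 mm from the nearest boundary — more than the 0.75 mm shell width (3 × 0.25), so it's in the infill interior.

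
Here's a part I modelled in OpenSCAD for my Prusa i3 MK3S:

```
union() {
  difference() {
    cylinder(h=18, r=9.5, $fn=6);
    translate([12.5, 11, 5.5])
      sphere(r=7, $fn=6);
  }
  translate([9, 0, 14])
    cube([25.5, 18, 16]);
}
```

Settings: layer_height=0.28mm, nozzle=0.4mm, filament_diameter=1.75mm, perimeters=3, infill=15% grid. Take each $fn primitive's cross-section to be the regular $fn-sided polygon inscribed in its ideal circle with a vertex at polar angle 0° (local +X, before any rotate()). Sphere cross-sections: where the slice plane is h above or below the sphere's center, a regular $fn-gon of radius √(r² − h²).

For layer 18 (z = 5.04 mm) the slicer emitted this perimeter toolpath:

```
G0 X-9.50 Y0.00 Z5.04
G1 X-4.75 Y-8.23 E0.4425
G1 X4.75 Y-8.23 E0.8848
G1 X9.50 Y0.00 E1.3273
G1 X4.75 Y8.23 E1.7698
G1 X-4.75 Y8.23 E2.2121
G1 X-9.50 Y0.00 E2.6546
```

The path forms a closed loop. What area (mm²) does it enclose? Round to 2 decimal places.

Apply the shoelace formula to the sequence of (X, Y) vertices; enclosed area = 234.56 mm².

234.56 mm²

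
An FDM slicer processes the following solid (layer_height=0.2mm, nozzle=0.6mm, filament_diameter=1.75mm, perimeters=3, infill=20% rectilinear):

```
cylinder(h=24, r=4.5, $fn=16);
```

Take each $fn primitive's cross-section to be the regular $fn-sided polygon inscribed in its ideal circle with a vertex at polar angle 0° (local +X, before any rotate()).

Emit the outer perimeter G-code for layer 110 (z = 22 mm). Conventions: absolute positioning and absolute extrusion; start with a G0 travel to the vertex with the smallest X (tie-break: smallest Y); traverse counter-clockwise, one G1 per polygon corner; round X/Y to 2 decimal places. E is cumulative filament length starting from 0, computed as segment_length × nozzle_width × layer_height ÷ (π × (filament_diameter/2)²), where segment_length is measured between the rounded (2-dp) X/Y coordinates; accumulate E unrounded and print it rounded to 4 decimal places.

G0 X-4.50 Y0.00 Z22.00
G1 X-4.16 Y-1.72 E0.0875
G1 X-3.18 Y-3.18 E0.1752
G1 X-1.72 Y-4.16 E0.2629
G1 X0.00 Y-4.50 E0.3504
G1 X1.72 Y-4.16 E0.4379
G1 X3.18 Y-3.18 E0.5256
G1 X4.16 Y-1.72 E0.6133
G1 X4.50 Y0.00 E0.7008
G1 X4.16 Y1.72 E0.7883
G1 X3.18 Y3.18 E0.8760
G1 X1.72 Y4.16 E0.9637
G1 X0.00 Y4.50 E1.0512
G1 X-1.72 Y4.16 E1.1387
G1 X-3.18 Y3.18 E1.2264
G1 X-4.16 Y1.72 E1.3141
G1 X-4.50 Y0.00 E1.4016

At z = 22 mm: the cylinder: section is a regular 16-gon, circumradius r=4.5. The outline is a single polygon with 16 vertices. Extrusion per mm of travel: 0.6 × 0.2 / (π × 0.875²) = 0.049890. Accumulating E over each segment gives final E = 1.4016.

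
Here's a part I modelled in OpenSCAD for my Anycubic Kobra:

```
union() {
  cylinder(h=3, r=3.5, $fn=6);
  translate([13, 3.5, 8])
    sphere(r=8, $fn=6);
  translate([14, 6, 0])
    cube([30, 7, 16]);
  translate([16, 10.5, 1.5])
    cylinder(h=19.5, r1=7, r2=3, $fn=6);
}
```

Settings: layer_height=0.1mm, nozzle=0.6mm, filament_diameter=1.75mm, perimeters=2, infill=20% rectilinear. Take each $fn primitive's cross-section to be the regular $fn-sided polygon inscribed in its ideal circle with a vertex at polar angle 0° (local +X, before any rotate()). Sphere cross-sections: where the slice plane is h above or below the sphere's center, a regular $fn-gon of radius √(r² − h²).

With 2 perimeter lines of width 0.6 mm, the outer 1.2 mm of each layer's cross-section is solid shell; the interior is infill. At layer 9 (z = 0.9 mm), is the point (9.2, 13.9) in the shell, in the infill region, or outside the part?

outside

At z = 0.9 mm: the r=3.5 cylinder contributes a regular 6-gon of circumradius 3.5; the r=8 sphere at (13, 3.5) contributes a regular 6-gon of circumradius √(8²−7.1²) = 3.686; the 30×7 cube at (14, 6) contributes its full rectangle; the cone at (16, 10.5) does not reach this height (z outside [1.5, 21]); Merging all regions: the regions partially overlap (shared area 0.72 mm²), so overlapping operands fuse into one piece — 2 connected regions. Overall, the cross-section has 2 separate islands. The nearest boundary edge runs (14.00, 6.69)→(14.00, 13.00); distance from the point to it = 4.88 mm. The point is not inside any of the regions above, so it lies outside the cross-section (4.88 mm from the nearest boundary).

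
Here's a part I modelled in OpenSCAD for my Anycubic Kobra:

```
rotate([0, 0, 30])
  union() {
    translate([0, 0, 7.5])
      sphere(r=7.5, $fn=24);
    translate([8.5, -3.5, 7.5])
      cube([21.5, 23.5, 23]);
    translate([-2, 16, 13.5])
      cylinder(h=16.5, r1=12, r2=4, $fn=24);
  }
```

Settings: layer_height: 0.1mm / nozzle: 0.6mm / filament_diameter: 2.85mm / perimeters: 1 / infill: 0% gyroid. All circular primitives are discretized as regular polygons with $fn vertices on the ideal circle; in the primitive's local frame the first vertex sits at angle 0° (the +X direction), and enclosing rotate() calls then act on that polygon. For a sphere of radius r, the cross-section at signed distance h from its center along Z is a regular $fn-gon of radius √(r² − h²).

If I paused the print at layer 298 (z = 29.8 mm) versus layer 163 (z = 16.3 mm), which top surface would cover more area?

layer 163 (z = 16.3 mm)

Layer 298 (z = 29.8): the sphere does not reach this height (|z−center|=22.300 > r=7.5); the cube at (8.5, -3.5) is present — its section is the full 21.5×23.5 rectangle (area 505.25 mm²); the cone at (-2, 16) (r1=12→r2=4) has section circumradius 4.097 here — a regular 24-gon (area = (24/2)·4.097²·sin(360°/24) = 52.13 mm²); Combining (union): the 2 present regions are separate (no shared area or edge), so areas and boundary lengths simply add and each stays a separate island — area = 557.38 mm²; (rotated 30° about Z; rotation is an isometry so areas/perimeters/island counts are preserved). So its area = 557.38 mm². Layer 163 (z = 16.3): the sphere is absent (|z−center|=8.800 > r=7.5); the cube at (8.5, -3.5) (footprint 21.5×23.5) is included at this height (area 505.25 mm²); the cone at (-2, 16): at t=0.170 of its height the radius interpolates to r₁+(r₂−r₁)t = 10.642, giving a regular 24-gon of that circumradius (area = (24/2)·10.642²·sin(360°/24) = 351.77 mm²); Merging all regions: the regions partially overlap — summed areas 857.02 mm² minus the doubly-counted overlap 0.15 mm² gives 856.87 mm² — area = 856.87 mm²; (whole slice rotated 30° about Z — lengths, areas and connectivity unchanged). So its area = 856.87 mm². Layer 163 is larger (856.87 vs 557.38 mm²).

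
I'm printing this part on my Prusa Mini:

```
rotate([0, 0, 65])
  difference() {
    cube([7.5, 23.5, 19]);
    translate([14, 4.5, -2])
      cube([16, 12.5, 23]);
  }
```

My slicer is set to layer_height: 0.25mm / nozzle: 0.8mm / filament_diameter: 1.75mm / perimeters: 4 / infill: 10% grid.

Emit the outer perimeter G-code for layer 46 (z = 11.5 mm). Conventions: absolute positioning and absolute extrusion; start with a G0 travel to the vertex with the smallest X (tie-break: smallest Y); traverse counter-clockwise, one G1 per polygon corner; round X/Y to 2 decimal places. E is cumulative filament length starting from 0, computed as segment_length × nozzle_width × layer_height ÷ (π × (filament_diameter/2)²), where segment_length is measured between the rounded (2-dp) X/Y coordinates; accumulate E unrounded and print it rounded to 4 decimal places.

At z = 11.5 mm: the cube is present — its section is the full 7.5×23.5 rectangle; the cube at (14, 4.5) is present — its section is the full 16×12.5 rectangle; Subtracting the remaining from the first: starting from the 7.5×23.5 cube, the 16×12.5 cube at (14, 4.5) misses the remaining region (no effect) — 1 connected region; (whole slice rotated 65° about Z — lengths, areas and connectivity unchanged). The outline is a single polygon with 4 vertices. Extrusion per mm of travel: 0.8 × 0.25 / (π × 0.875²) = 0.083150. Accumulating E over each segment gives final E = 5.1559.

G0 X-21.30 Y9.93 Z11.50
G1 X0.00 Y0.00 E1.9541
G1 X3.17 Y6.80 E2.5780
G1 X-18.13 Y16.73 E4.5321
G1 X-21.30 Y9.93 E5.1559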